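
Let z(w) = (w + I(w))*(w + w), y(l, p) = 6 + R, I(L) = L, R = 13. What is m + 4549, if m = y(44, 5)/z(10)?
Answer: 1819619/400 ≈ 4549.0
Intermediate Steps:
y(l, p) = 19 (y(l, p) = 6 + 13 = 19)
z(w) = 4*w² (z(w) = (w + w)*(w + w) = (2*w)*(2*w) = 4*w²)
m = 19/400 (m = 19/((4*10²)) = 19/((4*100)) = 19/400 ≈ 0.047500)
m + 4549 = 19/400 + 4549 = 1819619/400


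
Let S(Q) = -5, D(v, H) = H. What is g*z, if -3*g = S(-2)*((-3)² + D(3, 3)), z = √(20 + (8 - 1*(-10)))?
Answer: 20*√38 ≈ 123.29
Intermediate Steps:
z = √38 (z = √(20 + (8 + 10)) = √(20 + 18) = √38 ≈ 6.1644)
g = 20 (g = -(-5)*((-3)² + 3)/3 = -(-5)*(9 + 3)/3 = -(-5)*12/3 = -⅓*(-60) = 20)
g*z = 20*√38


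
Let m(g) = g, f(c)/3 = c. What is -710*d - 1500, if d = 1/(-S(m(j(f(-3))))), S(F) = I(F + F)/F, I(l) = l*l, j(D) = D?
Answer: -27355/18 ≈ -1519.7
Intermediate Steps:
f(c) = 3*c
I(l) = l²
S(F) = 4*F (S(F) = (F + F)²/F = (2*F)²/F = (4*F²)/F = 4*F)
d = 1/36 (d = 1/(-4*3*(-3)) = 1/(-4*(-9)) = 1/(-1*(-36)) = 1/36 ≈ 0.027778)
-710*d - 1500 = -710*1/36 - 1500 = -355/18 - 1500 = -27355/18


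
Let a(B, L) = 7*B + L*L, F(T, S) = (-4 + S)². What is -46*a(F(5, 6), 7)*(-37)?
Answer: 131054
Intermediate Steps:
a(B, L) = L² + 7*B (a(B, L) = 7*B + L² = L² + 7*B)
-46*a(F(5, 6), 7)*(-37) = -46*(7² + 7*(-4 + 6)²)*(-37) = -46*(49 + 7*2²)*(-37) = -46*(49 + 7*4)*(-37) = -46*(49 + 28)*(-37) = -46*77*(-37) = -3542*(-37) = 131054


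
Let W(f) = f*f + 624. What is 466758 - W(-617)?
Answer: 85445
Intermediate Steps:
W(f) = 624 + f**2 (W(f) = f**2 + 624 = 624 + f**2)
466758 - W(-617) = 466758 - (624 + (-617)**2) = 466758 - (624 + 380689) = 466758 - 1*381313 = 466758 - 381313 = 85445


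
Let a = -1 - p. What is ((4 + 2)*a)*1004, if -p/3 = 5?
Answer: 84336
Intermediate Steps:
p = -15 (p = -3*5 = -15)
a = 14 (a = -1 - 1*(-15) = -1 + 15 = 14)
((4 + 2)*a)*1004 = ((4 + 2)*14)*1004 = (6*14)*1004 = 84*1004 = 84336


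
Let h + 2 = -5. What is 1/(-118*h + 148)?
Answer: 1/974 ≈ 0.0010267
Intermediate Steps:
h = -7 (h = -2 - 5 = -7)
1/(-118*h + 148) = 1/(-118*(-7) + 148) = 1/(826 + 148) = 1/974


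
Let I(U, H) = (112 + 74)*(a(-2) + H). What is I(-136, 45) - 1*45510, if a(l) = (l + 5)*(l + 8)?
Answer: -33792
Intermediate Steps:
a(l) = (5 + l)*(8 + l)
I(U, H) = 3348 + 186*H (I(U, H) = (112 + 74)*((40 + (-2)² + 13*(-2)) + H) = 186*((40 + 4 - 26) + H) = 186*(18 + H) = 3348 + 186*H)
I(-136, 45) - 1*45510 = (3348 + 186*45) - 1*45510 = (3348 + 8370) - 45510 = 11718 - 45510 = -33792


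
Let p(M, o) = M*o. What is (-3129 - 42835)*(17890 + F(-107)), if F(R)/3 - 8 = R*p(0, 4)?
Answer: -823399096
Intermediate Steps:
F(R) = 24 (F(R) = 24 + 3*(R*(0*4)) = 24 + 3*(R*0) = 24 + 3*0 = 24 + 0 = 24)
(-3129 - 42835)*(17890 + F(-107)) = (-3129 - 42835)*(17890 + 24) = -45964*17914 = -823399096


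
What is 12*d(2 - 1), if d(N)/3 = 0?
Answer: 0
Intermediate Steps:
d(N) = 0 (d(N) = 3*0 = 0)
12*d(2 - 1) = 12*0 = 0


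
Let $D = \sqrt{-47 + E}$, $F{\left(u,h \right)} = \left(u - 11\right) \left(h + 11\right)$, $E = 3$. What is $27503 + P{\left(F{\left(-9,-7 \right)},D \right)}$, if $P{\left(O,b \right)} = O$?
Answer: $27423$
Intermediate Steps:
$F{\left(u,h \right)} = \left(-11 + u\right) \left(11 + h\right)$
$D = 2 i \sqrt{11}$ ($D = \sqrt{-47 + 3} = \sqrt{-44} = 2 i \sqrt{11} \approx 6.6332 i$)
$27503 + P{\left(F{\left(-9,-7 \right)},D \right)} = 27503 - 80 = 27423$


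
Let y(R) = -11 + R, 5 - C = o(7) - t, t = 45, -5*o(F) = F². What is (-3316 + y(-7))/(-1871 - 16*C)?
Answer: 16670/14139 ≈ 1.1790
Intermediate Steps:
o(F) = -F²/5
C = 299/5 (C = 5 - (-⅕*7² - 1*45) = 5 - (-⅕*49 - 45) = 5 - (-49/5 - 45) = 5 - 1*(-274/5) = 5 + 274/5 = 299/5 ≈ 59.800)
(-3316 + y(-7))/(-1871 - 16*C) = (-3316 + (-11 - 7))/(-1871 - 16*299/5) = (-3316 - 18)/(-1871 - 4784/5) = -3334/(-14139/5) = -3334*(-5/14139) = 16670/14139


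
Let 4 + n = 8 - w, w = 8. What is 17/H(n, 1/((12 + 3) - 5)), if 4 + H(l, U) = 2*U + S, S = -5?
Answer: -85/44 ≈ -1.9318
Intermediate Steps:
n = -4 (n = -4 + (8 - 1*8) = -4 + (8 - 8) = -4 + 0 = -4)
H(l, U) = -9 + 2*U (H(l, U) = -4 + (2*U - 5) = -4 + (-5 + 2*U) = -9 + 2*U)
17/H(n, 1/((12 + 3) - 5)) = 17/(-9 + 2/((12 + 3) - 5)) = 17/(-9 + 2/(15 - 5)) = 17/(-9 + 2/10) = 17/(-9 + 2*(⅒)) = 17/(-9 + ⅕) = 17/(-44/5) = 17*(-5/44) = -85/44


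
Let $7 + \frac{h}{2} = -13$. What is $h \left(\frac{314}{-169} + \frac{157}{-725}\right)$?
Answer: $\frac{2033464}{24505} \approx 82.982$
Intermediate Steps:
$h = -40$ ($h = -14 + 2 \left(-13\right) = -14 - 26 = -40$)
$h \left(\frac{314}{-169} + \frac{157}{-725}\right) = - 40 \left(\frac{314}{-169} + \frac{157}{-725}\right) = - 40 \left(314 \left(- \frac{1}{169}\right) + 157 \left(- \frac{1}{725}\right)\right) = - 40 \left(- \frac{314}{169} - \frac{157}{725}\right) = \left(-40\right) \left(- \frac{254183}{122525}\right) = \frac{2033464}{24505}$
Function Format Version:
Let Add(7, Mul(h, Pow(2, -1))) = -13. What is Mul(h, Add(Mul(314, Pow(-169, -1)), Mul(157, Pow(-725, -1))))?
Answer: Rational(2033464, 24505) ≈ 82.982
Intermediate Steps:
h = -40 (h = Add(-14, Mul(2, -13)) = Add(-14, -26) = -40)
Mul(h, Add(Mul(314, Pow(-169, -1)), Mul(157, Pow(-725, -1)))) = Mul(-40, Add(Mul(314, Pow(-169, -1)), Mul(157, Pow(-725, -1)))) = Mul(-40, Add(Mul(314, Rational(-1, 169)), Mul(157, Rational(-1, 725)))) = Mul(-40, Add(Rational(-314, 169), Rational(-157, 725))) = Mul(-40, Rational(-254183, 122525)) = Rational(2033464, 24505)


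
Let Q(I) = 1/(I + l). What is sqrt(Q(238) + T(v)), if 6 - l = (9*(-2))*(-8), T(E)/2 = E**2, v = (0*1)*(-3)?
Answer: 1/10 ≈ 0.10000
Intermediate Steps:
v = 0 (v = 0*(-3) = 0)
T(E) = 2*E**2
l = -138 (l = 6 - 9*(-2)*(-8) = 6 - (-18)*(-8) = 6 - 1*144 = 6 - 144 = -138)
Q(I) = 1/(-138 + I) (Q(I) = 1/(I - 138) = 1/(-138 + I))
sqrt(Q(238) + T(v)) = sqrt(1/(-138 + 238) + 2*0**2) = sqrt(1/100 + 2*0) = sqrt(1/100 + 0) = sqrt(1/100) = 1/10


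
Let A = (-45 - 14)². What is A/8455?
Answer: 3481/8455 ≈ 0.41171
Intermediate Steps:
A = 3481 (A = (-59)² = 3481)
A/8455 = 3481/8455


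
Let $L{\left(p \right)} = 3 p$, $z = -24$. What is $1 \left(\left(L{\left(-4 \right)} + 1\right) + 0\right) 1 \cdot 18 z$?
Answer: $4752$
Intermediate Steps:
$1 \left(\left(L{\left(-4 \right)} + 1\right) + 0\right) 1 \cdot 18 z = 1 \left(\left(3 \left(-4\right) + 1\right) + 0\right) 1 \cdot 18 \left(-24\right) = 1 \left(\left(-12 + 1\right) + 0\right) 1 \cdot 18 \left(-24\right) = 1 \left(-11 + 0\right) 1 \cdot 18 \left(-24\right) = 1 \left(-11\right) 1 \cdot 18 \left(-24\right) = \left(-11\right) 1 \cdot 18 \left(-24\right) = \left(-11\right) 18 \left(-24\right) = \left(-198\right) \left(-24\right) = 4752$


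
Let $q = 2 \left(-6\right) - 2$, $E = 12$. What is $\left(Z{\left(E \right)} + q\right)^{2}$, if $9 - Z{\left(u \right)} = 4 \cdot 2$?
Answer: $169$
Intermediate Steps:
$Z{\left(u \right)} = 1$ ($Z{\left(u \right)} = 9 - 4 \cdot 2 = 9 - 8 = 1$)
$q = -14$ ($q = -12 - 2 = -14$)
$\left(Z{\left(E \right)} + q\right)^{2} = \left(1 - 14\right)^{2} = \left(-13\right)^{2} = 169$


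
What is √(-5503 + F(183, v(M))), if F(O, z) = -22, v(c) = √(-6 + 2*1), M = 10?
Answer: 5*I*√221 ≈ 74.33*I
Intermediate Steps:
v(c) = 2*I (v(c) = √(-6 + 2) = √(-4) = 2*I)
√(-5503 + F(183, v(M))) = √(-5503 - 22) = √(-5525) = 5*I*√221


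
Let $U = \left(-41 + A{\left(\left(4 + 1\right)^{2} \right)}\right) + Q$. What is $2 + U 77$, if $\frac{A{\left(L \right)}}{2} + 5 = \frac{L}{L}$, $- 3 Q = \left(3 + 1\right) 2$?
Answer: $- \frac{11929}{3} \approx -3976.3$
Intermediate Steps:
$Q = - \frac{8}{3}$ ($Q = - \frac{\left(3 + 1\right) 2}{3} = - \frac{4 \cdot 2}{3} = \left(- \frac{1}{3}\right) 8 = - \frac{8}{3} \approx -2.6667$)
$A{\left(L \right)} = -8$ ($A{\left(L \right)} = -10 + 2 \frac{L}{L} = -10 + 2 \cdot 1 = -10 + 2 = -8$)
$U = - \frac{155}{3}$ ($U = \left(-41 - 8\right) - \frac{8}{3} = -49 - \frac{8}{3} = - \frac{155}{3} \approx -51.667$)
$2 + U 77 = 2 - \frac{11935}{3} = - \frac{11929}{3}$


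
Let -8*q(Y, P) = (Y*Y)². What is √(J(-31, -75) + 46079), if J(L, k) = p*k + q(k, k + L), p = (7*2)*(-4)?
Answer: I*√62476786/4 ≈ 1976.1*I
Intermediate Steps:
p = -56 (p = 14*(-4) = -56)
q(Y, P) = -Y⁴/8
J(L, k) = -56*k - k⁴/8
√(J(-31, -75) + 46079) = √((⅛)*(-75)*(-448 - 1*(-75)³) + 46079) = √((⅛)*(-75)*(-448 - 1*(-421875)) + 46079) = √((⅛)*(-75)*(-448 + 421875) + 46079) = √((⅛)*(-75)*421427 + 46079) = √(-31607025/8 + 46079) = √(-31238393/8) = I*√62476786/4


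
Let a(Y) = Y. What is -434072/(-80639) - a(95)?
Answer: -7226633/80639 ≈ -89.617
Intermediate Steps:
-434072/(-80639) - a(95) = -434072/(-80639) - 1*95 = -434072*(-1/80639) - 95 = 434072/80639 - 95 = -7226633/80639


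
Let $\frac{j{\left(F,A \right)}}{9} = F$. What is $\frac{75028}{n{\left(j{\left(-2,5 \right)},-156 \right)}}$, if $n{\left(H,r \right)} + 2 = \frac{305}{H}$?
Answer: $- \frac{1350504}{341} \approx -3960.4$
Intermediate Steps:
$j{\left(F,A \right)} = 9 F$
$n{\left(H,r \right)} = -2 + \frac{305}{H}$
$\frac{75028}{n{\left(j{\left(-2,5 \right)},-156 \right)}} = \frac{75028}{-2 + \frac{305}{9 \left(-2\right)}} = \frac{75028}{-2 + \frac{305}{-18}} = \frac{75028}{-2 + 305 \left(- \frac{1}{18}\right)} = \frac{75028}{-2 - \frac{305}{18}} = \frac{75028}{- \frac{341}{18}} = 75028 \left(- \frac{18}{341}\right) = - \frac{1350504}{341}$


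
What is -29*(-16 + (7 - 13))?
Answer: 638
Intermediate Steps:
-29*(-16 + (7 - 13)) = -29*(-16 - 6) = -29*(-22) = 638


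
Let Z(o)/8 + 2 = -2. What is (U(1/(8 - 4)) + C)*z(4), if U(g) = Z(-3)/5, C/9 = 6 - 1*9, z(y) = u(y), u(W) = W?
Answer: -668/5 ≈ -133.60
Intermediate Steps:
Z(o) = -32 (Z(o) = -16 + 8*(-2) = -16 - 16 = -32)
z(y) = y
C = -27 (C = 9*(6 - 1*9) = 9*(6 - 9) = 9*(-3) = -27)
U(g) = -32/5
(U(1/(8 - 4)) + C)*z(4) = (-32/5 - 27)*4 = -167/5*4 = -668/5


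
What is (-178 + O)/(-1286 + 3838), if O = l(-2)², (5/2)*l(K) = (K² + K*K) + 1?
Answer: -2063/31900 ≈ -0.064671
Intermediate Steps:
l(K) = ⅖ + 4*K²/5 (l(K) = 2*((K² + K*K) + 1)/5 = 2*((K² + K²) + 1)/5 = 2*(2*K² + 1)/5 = 2*(1 + 2*K²)/5 = ⅖ + 4*K²/5)
O = 324/25 (O = (⅖ + (⅘)*(-2)²)² = (⅖ + (⅘)*4)² = (⅖ + 16/5)² = (18/5)² = 324/25 ≈ 12.960)
(-178 + O)/(-1286 + 3838) = (-178 + 324/25)/(-1286 + 3838) = -4126/25/2552 = -4126/25*1/2552 = -2063/31900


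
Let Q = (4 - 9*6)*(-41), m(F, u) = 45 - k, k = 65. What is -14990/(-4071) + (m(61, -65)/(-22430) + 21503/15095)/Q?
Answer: 1040638495244249/282564341271750 ≈ 3.6828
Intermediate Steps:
m(F, u) = -20 (m(F, u) = 45 - 1*65 = 45 - 65 = -20)
Q = 2050 (Q = (4 - 54)*(-41) = -50*(-41) = 2050)
-14990/(-4071) + (m(61, -65)/(-22430) + 21503/15095)/Q = -14990/(-4071) + (-20/(-22430) + 21503/15095)/2050 = -14990*(-1/4071) + (-20*(-1/22430) + 21503*(1/15095))*(1/2050) = 14990/4071 + (2/2243 + 21503/15095)*(1/2050) = 14990/4071 + (48261419/33858085)*(1/2050) = 14990/4071 + 48261419/69409074250 = 1040638495244249/282564341271750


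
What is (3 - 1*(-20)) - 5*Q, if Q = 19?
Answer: -72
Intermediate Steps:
(3 - 1*(-20)) - 5*Q = (3 - 1*(-20)) - 5*19 = (3 + 20) - 95 = 23 - 95 = -72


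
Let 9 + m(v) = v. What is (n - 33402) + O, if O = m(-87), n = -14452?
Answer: -47950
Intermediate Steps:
m(v) = -9 + v
O = -96 (O = -9 - 87 = -96)
(n - 33402) + O = (-14452 - 33402) - 96 = -47854 - 96 = -47950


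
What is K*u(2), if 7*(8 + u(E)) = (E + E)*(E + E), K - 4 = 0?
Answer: -160/7 ≈ -22.857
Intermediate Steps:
K = 4 (K = 4 + 0 = 4)
u(E) = -8 + 4*E**2/7 (u(E) = -8 + ((E + E)*(E + E))/7 = -8 + ((2*E)*(2*E))/7 = -8 + (4*E**2)/7 = -8 + 4*E**2/7)
K*u(2) = 4*(-8 + (4/7)*2**2) = 4*(-8 + (4/7)*4) = 4*(-8 + 16/7) = 4*(-40/7) = -160/7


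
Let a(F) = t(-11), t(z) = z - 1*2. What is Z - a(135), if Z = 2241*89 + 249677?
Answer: 449139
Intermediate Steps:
t(z) = -2 + z (t(z) = z - 2 = -2 + z)
a(F) = -13 (a(F) = -2 - 11 = -13)
Z = 449126 (Z = 199449 + 249677 = 449126)
Z - a(135) = 449126 - 1*(-13) = 449126 + 13 = 449139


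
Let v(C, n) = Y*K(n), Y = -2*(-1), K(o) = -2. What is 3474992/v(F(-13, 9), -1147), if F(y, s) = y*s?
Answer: -868748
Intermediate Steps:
F(y, s) = s*y
Y = 2
v(C, n) = -4 (v(C, n) = 2*(-2) = -4)
3474992/v(F(-13, 9), -1147) = 3474992/(-4) = 3474992*(-¼) = -868748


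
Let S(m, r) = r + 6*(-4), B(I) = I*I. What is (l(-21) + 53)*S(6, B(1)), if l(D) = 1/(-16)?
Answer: -19481/16 ≈ -1217.6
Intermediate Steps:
B(I) = I²
S(m, r) = -24 + r (S(m, r) = r - 24 = -24 + r)
l(D) = -1/16
(l(-21) + 53)*S(6, B(1)) = (-1/16 + 53)*(-24 + 1²) = 847*(-24 + 1)/16 = (847/16)*(-23) = -19481/16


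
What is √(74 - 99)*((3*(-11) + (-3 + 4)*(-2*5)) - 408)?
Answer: -2255*I ≈ -2255.0*I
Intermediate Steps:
√(74 - 99)*((3*(-11) + (-3 + 4)*(-2*5)) - 408) = √(-25)*((-33 + 1*(-10)) - 408) = (5*I)*((-33 - 10) - 408) = (5*I)*(-43 - 408) = (5*I)*(-451) = -2255*I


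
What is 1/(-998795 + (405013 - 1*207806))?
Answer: -1/801588 ≈ -1.2475e-6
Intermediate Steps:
1/(-998795 + (405013 - 1*207806)) = 1/(-998795 + (405013 - 207806)) = 1/(-998795 + 197207) = 1/(-801588) = -1/801588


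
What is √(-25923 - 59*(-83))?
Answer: I*√21026 ≈ 145.0*I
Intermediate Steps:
√(-25923 - 59*(-83)) = √(-25923 + 4897) = √(-21026) = I*√21026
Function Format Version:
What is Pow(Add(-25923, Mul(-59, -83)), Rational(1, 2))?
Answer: Mul(I, Pow(21026, Rational(1, 2))) ≈ Mul(145.00, I)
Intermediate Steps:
Pow(Add(-25923, Mul(-59, -83)), Rational(1, 2)) = Pow(Add(-25923, 4897), Rational(1, 2)) = Pow(-21026, Rational(1, 2)) = Mul(I, Pow(21026, Rational(1, 2)))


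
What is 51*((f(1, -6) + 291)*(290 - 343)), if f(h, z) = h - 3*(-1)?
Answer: -797385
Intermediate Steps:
f(h, z) = 3 + h (f(h, z) = h + 3 = 3 + h)
51*((f(1, -6) + 291)*(290 - 343)) = 51*(((3 + 1) + 291)*(290 - 343)) = 51*((4 + 291)*(-53)) = 51*(295*(-53)) = 51*(-15635) = -797385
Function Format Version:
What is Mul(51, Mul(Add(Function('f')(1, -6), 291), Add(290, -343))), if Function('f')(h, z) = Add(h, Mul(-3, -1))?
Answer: -797385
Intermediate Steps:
Function('f')(h, z) = Add(3, h) (Function('f')(h, z) = Add(h, 3) = Add(3, h))
Mul(51, Mul(Add(Function('f')(1, -6), 291), Add(290, -343))) = Mul(51, Mul(Add(Add(3, 1), 291), Add(290, -343))) = Mul(51, Mul(Add(4, 291), -53)) = Mul(51, Mul(295, -53)) = Mul(51, -15635) = -797385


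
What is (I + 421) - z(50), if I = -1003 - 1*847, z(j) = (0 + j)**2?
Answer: -3929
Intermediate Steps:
z(j) = j**2
I = -1850 (I = -1003 - 847 = -1850)
(I + 421) - z(50) = (-1850 + 421) - 1*50**2 = -1429 - 1*2500 = -1429 - 2500 = -3929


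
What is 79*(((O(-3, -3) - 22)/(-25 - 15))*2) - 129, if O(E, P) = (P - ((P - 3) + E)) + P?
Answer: -1079/20 ≈ -53.950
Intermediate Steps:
O(E, P) = 3 + P - E (O(E, P) = (P - ((-3 + P) + E)) + P = (P - (-3 + E + P)) + P = (P + (3 - E - P)) + P = (3 - E) + P = 3 + P - E)
79*(((O(-3, -3) - 22)/(-25 - 15))*2) - 129 = 79*((((3 - 3 - 1*(-3)) - 22)/(-25 - 15))*2) - 129 = 79*((((3 - 3 + 3) - 22)/(-40))*2) - 129 = 79*(((3 - 22)*(-1/40))*2) - 129 = 79*(-19*(-1/40)*2) - 129 = 79*((19/40)*2) - 129 = 79*(19/20) - 129 = 1501/20 - 129 = -1079/20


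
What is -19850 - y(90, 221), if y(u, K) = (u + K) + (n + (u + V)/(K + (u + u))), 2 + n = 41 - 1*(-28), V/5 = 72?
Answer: -8111878/401 ≈ -20229.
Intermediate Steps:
V = 360 (V = 5*72 = 360)
n = 67 (n = -2 + (41 - 1*(-28)) = -2 + (41 + 28) = -2 + 69 = 67)
y(u, K) = 67 + K + u + (360 + u)/(K + 2*u) (y(u, K) = (u + K) + (67 + (u + 360)/(K + (u + u))) = (K + u) + (67 + (360 + u)/(K + 2*u)) = 67 + K + u + (360 + u)/(K + 2*u))
-19850 - y(90, 221) = -19850 - (360 + 221² + 2*90² + 67*221 + 135*90 + 3*221*90)/(221 + 2*90) = -19850 - (360 + 48841 + 2*8100 + 14807 + 12150 + 59670)/(221 + 180) = -19850 - (360 + 48841 + 16200 + 14807 + 12150 + 59670)/401 = -19850 - 152028/401 = -8111878/401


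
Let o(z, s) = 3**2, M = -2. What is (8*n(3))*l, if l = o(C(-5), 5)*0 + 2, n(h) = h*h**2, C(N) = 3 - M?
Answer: 432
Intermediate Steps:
C(N) = 5 (C(N) = 3 - 1*(-2) = 3 + 2 = 5)
n(h) = h**3
o(z, s) = 9
l = 2 (l = 9*0 + 2 = 0 + 2 = 2)
(8*n(3))*l = (8*3**3)*2 = (8*27)*2 = 216*2 = 432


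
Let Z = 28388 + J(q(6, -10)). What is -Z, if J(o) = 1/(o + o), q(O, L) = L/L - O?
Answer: -283879/10 ≈ -28388.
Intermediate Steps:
q(O, L) = 1 - O
J(o) = 1/(2*o)
Z = 283879/10 (Z = 28388 + 1/(2*(1 - 1*6)) = 28388 + 1/(2*(1 - 6)) = 28388 + (½)/(-5) = 28388 + (½)*(-⅕) = 28388 - ⅒ = 283879/10 ≈ 28388.)
-Z = -1*283879/10 = -283879/10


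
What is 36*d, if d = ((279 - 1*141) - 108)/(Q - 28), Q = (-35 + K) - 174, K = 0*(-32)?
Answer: -360/79 ≈ -4.5570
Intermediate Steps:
K = 0
Q = -209 (Q = (-35 + 0) - 174 = -35 - 174 = -209)
d = -10/79 (d = ((279 - 1*141) - 108)/(-209 - 28) = ((279 - 141) - 108)/(-237) = (138 - 108)*(-1/237) = 30*(-1/237) = -10/79 ≈ -0.12658)
36*d = 36*(-10/79) = -360/79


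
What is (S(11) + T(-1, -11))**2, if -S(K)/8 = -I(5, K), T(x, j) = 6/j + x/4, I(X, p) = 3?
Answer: 1042441/1936 ≈ 538.45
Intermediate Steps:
T(x, j) = 6/j + x/4 (T(x, j) = 6/j + x*(1/4) = 6/j + x/4)
S(K) = 24 (S(K) = -(-8)*3 = -8*(-3) = 24)
(S(11) + T(-1, -11))**2 = (24 + (6/(-11) + (1/4)*(-1)))**2 = (24 + (6*(-1/11) - 1/4))**2 = (24 + (-6/11 - 1/4))**2 = (24 - 35/44)**2 = (1021/44)**2 = 1042441/1936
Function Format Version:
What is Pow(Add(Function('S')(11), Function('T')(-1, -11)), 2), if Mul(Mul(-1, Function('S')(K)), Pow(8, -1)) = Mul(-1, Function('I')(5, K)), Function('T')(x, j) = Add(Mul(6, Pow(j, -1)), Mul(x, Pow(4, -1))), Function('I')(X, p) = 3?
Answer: Rational(1042441, 1936) ≈ 538.45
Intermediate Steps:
Function('T')(x, j) = Add(Mul(6, Pow(j, -1)), Mul(Rational(1, 4), x)) (Function('T')(x, j) = Add(Mul(6, Pow(j, -1)), Mul(x, Rational(1, 4))) = Add(Mul(6, Pow(j, -1)), Mul(Rational(1, 4), x)))
Function('S')(K) = 24 (Function('S')(K) = Mul(-8, Mul(-1, 3)) = Mul(-8, -3) = 24)
Pow(Add(Function('S')(11), Function('T')(-1, -11)), 2) = Pow(Add(24, Add(Mul(6, Pow(-11, -1)), Mul(Rational(1, 4), -1))), 2) = Pow(Add(24, Add(Mul(6, Rational(-1, 11)), Rational(-1, 4))), 2) = Pow(Add(24, Add(Rational(-6, 11), Rational(-1, 4))), 2) = Pow(Add(24, Rational(-35, 44)), 2) = Pow(Rational(1021, 44), 2) = Rational(1042441, 1936)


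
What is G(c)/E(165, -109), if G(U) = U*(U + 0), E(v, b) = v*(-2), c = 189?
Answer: -11907/110 ≈ -108.25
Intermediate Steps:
E(v, b) = -2*v
G(U) = U² (G(U) = U*U = U²)
G(c)/E(165, -109) = 189²/((-2*165)) = 35721/(-330) = 35721*(-1/330) = -11907/110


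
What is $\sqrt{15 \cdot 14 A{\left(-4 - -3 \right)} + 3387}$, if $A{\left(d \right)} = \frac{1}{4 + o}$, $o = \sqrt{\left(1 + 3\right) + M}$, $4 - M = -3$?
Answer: $\frac{\sqrt{13758 + 3387 \sqrt{11}}}{\sqrt{4 + \sqrt{11}}} \approx 58.444$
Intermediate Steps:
$M = 7$ ($M = 4 - -3 = 4 + 3 = 7$)
$o = \sqrt{11}$ ($o = \sqrt{\left(1 + 3\right) + 7} = \sqrt{4 + 7} = \sqrt{11} \approx 3.3166$)
$A{\left(d \right)} = \frac{1}{4 + \sqrt{11}}$
$\sqrt{15 \cdot 14 A{\left(-4 - -3 \right)} + 3387} = \sqrt{15 \cdot 14 \left(\frac{4}{5} - \frac{\sqrt{11}}{5}\right) + 3387} = \sqrt{210 \left(\frac{4}{5} - \frac{\sqrt{11}}{5}\right) + 3387} = \sqrt{\left(168 - 42 \sqrt{11}\right) + 3387} = \sqrt{3555 - 42 \sqrt{11}}$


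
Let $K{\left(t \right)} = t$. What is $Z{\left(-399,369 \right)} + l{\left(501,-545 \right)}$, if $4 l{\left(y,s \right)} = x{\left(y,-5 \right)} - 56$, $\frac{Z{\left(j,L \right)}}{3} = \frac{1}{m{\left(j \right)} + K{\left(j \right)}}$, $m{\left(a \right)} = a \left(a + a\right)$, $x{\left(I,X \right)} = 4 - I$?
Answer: $- \frac{58618549}{424004} \approx -138.25$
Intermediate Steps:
$m{\left(a \right)} = 2 a^{2}$ ($m{\left(a \right)} = a 2 a = 2 a^{2}$)
$Z{\left(j,L \right)} = \frac{3}{j + 2 j^{2}}$ ($Z{\left(j,L \right)} = \frac{3}{2 j^{2} + j} = \frac{3}{j + 2 j^{2}}$)
$l{\left(y,s \right)} = -13 - \frac{y}{4}$ ($l{\left(y,s \right)} = \frac{\left(4 - y\right) - 56}{4} = \frac{-52 - y}{4} = -13 - \frac{y}{4}$)
$Z{\left(-399,369 \right)} + l{\left(501,-545 \right)} = \frac{3}{\left(-399\right) \left(1 + 2 \left(-399\right)\right)} - \frac{553}{4} = 3 \left(- \frac{1}{399}\right) \frac{1}{1 - 798} - \frac{553}{4} = 3 \left(- \frac{1}{399}\right) \frac{1}{-797} - \frac{553}{4} = 3 \left(- \frac{1}{399}\right) \left(- \frac{1}{797}\right) - \frac{553}{4} = \frac{1}{106001} - \frac{553}{4} = - \frac{58618549}{424004}$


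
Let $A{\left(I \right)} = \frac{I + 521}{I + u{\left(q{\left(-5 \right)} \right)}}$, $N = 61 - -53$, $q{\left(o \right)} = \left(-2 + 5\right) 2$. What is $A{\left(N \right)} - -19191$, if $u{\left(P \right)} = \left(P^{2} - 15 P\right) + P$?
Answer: $\frac{1267241}{66} \approx 19201.0$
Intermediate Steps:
$q{\left(o \right)} = 6$ ($q{\left(o \right)} = 3 \cdot 2 = 6$)
$u{\left(P \right)} = P^{2} - 14 P$
$N = 114$ ($N = 61 + 53 = 114$)
$A{\left(I \right)} = \frac{521 + I}{-48 + I}$ ($A{\left(I \right)} = \frac{I + 521}{I + 6 \left(-14 + 6\right)} = \frac{521 + I}{I + 6 \left(-8\right)} = \frac{521 + I}{I - 48} = \frac{521 + I}{-48 + I}$)
$A{\left(N \right)} - -19191 = \frac{521 + 114}{-48 + 114} - -19191 = \frac{1}{66} \cdot 635 + 19191 = \frac{635}{66} + 19191 = \frac{1267241}{66}$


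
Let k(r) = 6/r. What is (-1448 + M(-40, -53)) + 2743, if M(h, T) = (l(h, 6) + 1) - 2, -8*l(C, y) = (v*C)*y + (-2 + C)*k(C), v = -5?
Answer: 91457/80 ≈ 1143.2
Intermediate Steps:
l(C, y) = -3*(-2 + C)/(4*C) + 5*C*y/8 (l(C, y) = -((-5*C)*y + (-2 + C)*(6/C))/8 = -(-5*C*y + 6*(-2 + C)/C)/8 = -3*(-2 + C)/(4*C) + 5*C*y/8)
M(h, T) = -1 + (12 + h*(-6 + 30*h))/(8*h) (M(h, T) = ((12 + h*(-6 + 5*h*6))/(8*h) + 1) - 2 = ((12 + h*(-6 + 30*h))/(8*h) + 1) - 2 = (1 + (12 + h*(-6 + 30*h))/(8*h)) - 2 = -1 + (12 + h*(-6 + 30*h))/(8*h))
(-1448 + M(-40, -53)) + 2743 = (-1448 + (¼)*(6 - 40*(-7 + 15*(-40)))/(-40)) + 2743 = (-1448 + (¼)*(-1/40)*(6 - 40*(-7 - 600))) + 2743 = (-1448 + (¼)*(-1/40)*(6 - 40*(-607))) + 2743 = (-1448 + (¼)*(-1/40)*(6 + 24280)) + 2743 = (-1448 + (¼)*(-1/40)*24286) + 2743 = (-1448 - 12143/80) + 2743 = -127983/80 + 2743 = 91457/80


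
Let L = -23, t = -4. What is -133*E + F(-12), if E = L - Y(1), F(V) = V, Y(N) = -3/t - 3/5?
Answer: 61339/20 ≈ 3066.9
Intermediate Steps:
Y(N) = 3/20 (Y(N) = -3/(-4) - 3/5 = -3*(-¼) - 3*⅕ = ¾ - ⅗ = 3/20)
E = -463/20 (E = -23 - 1*3/20 = -23 - 3/20 = -463/20 ≈ -23.150)
-133*E + F(-12) = -133*(-463/20) - 12 = 61579/20 - 12 = 61339/20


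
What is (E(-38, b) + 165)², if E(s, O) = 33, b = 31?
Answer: 39204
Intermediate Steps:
(E(-38, b) + 165)² = (33 + 165)² = 198² = 39204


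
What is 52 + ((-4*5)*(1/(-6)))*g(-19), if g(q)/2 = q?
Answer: -224/3 ≈ -74.667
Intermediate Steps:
g(q) = 2*q
52 + ((-4*5)*(1/(-6)))*g(-19) = 52 + ((-4*5)*(1/(-6)))*(2*(-19)) = 52 - 20*(-1)/6*(-38) = 52 - 20*(-1/6)*(-38) = 52 + (10/3)*(-38) = 52 - 380/3 = -224/3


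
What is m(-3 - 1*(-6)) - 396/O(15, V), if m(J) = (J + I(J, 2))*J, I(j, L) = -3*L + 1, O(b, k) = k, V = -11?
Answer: 30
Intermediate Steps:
I(j, L) = 1 - 3*L
m(J) = J*(-5 + J) (m(J) = (J + (1 - 3*2))*J = (J + (1 - 6))*J = (J - 5)*J = (-5 + J)*J = J*(-5 + J))
m(-3 - 1*(-6)) - 396/O(15, V) = (-3 - 1*(-6))*(-5 + (-3 - 1*(-6))) - 396/(-11) = (-3 + 6)*(-5 + (-3 + 6)) - 396*(-1)/11 = 3*(-5 + 3) - 36*(-1) = 3*(-2) + 36 = -6 + 36 = 30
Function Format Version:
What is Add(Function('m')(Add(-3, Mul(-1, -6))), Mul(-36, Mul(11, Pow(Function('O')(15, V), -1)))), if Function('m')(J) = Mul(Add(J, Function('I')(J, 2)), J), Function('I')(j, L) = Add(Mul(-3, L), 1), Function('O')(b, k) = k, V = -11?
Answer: 30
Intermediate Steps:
Function('I')(j, L) = Add(1, Mul(-3, L))
Function('m')(J) = Mul(J, Add(-5, J)) (Function('m')(J) = Mul(Add(J, Add(1, Mul(-3, 2))), J) = Mul(Add(J, Add(1, -6)), J) = Mul(Add(J, -5), J) = Mul(Add(-5, J), J) = Mul(J, Add(-5, J)))
Add(Function('m')(Add(-3, Mul(-1, -6))), Mul(-36, Mul(11, Pow(Function('O')(15, V), -1)))) = Add(Mul(Add(-3, Mul(-1, -6)), Add(-5, Add(-3, Mul(-1, -6)))), Mul(-36, Mul(11, Pow(-11, -1)))) = Add(Mul(Add(-3, 6), Add(-5, Add(-3, 6))), Mul(-36, Mul(11, Rational(-1, 11)))) = Add(Mul(3, Add(-5, 3)), Mul(-36, -1)) = Add(Mul(3, -2), 36) = Add(-6, 36) = 30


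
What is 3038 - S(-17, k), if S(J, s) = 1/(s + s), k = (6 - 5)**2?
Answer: 6075/2 ≈ 3037.5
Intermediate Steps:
k = 1 (k = 1**2 = 1)
S(J, s) = 1/(2*s)
3038 - S(-17, k) = 3038 - 1/(2*1) = 3038 - 1/2 = 6075/2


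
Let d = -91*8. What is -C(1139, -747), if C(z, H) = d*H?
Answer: -543816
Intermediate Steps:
d = -728
C(z, H) = -728*H
-C(1139, -747) = -(-728)*(-747) = -1*543816 = -543816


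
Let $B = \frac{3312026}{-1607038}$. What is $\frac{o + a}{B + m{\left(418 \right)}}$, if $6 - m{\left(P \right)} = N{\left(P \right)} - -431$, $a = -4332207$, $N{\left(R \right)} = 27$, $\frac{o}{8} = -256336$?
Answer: $\frac{5128777407505}{364846601} \approx 14057.0$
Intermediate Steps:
$o = -2050688$ ($o = 8 \left(-256336\right) = -2050688$)
$m{\left(P \right)} = -452$ ($m{\left(P \right)} = 6 - \left(27 - -431\right) = 6 - \left(27 + 431\right) = 6 - 458 = -452$)
$B = - \frac{1656013}{803519}$ ($B = 3312026 \left(- \frac{1}{1607038}\right) = - \frac{1656013}{803519} \approx -2.061$)
$\frac{o + a}{B + m{\left(418 \right)}} = \frac{-2050688 - 4332207}{- \frac{1656013}{803519} - 452} = - \frac{6382895}{- \frac{364846601}{803519}} = \left(-6382895\right) \left(- \frac{803519}{364846601}\right) = \frac{5128777407505}{364846601}$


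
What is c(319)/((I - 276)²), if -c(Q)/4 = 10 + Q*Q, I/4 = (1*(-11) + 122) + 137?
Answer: -101771/128164 ≈ -0.79407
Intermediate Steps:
I = 992 (I = 4*((1*(-11) + 122) + 137) = 4*((-11 + 122) + 137) = 4*(111 + 137) = 4*248 = 992)
c(Q) = -40 - 4*Q² (c(Q) = -4*(10 + Q*Q) = -4*(10 + Q²) = -40 - 4*Q²)
c(319)/((I - 276)²) = (-40 - 4*319²)/((992 - 276)²) = (-40 - 4*101761)/(716²) = (-40 - 407044)/512656 = -407084*1/512656 = -101771/128164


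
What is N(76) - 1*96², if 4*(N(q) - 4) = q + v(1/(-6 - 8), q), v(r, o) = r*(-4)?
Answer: -128701/14 ≈ -9192.9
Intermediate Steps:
v(r, o) = -4*r
N(q) = 57/14 + q/4 (N(q) = 4 + (q - 4/(-6 - 8))/4 = 4 + (q - 4/(-14))/4 = 4 + (q - 4*(-1/14))/4 = 4 + (q + 2/7)/4 = 4 + (2/7 + q)/4 = 4 + (1/14 + q/4) = 57/14 + q/4)
N(76) - 1*96² = (57/14 + (¼)*76) - 1*96² = (57/14 + 19) - 1*9216 = 323/14 - 9216 = -128701/14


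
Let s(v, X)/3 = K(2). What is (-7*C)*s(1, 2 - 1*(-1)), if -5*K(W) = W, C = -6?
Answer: -252/5 ≈ -50.400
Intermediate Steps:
K(W) = -W/5
s(v, X) = -6/5 (s(v, X) = 3*(-1/5*2) = 3*(-2/5) = -6/5)
(-7*C)*s(1, 2 - 1*(-1)) = -7*(-6)*(-6/5) = 42*(-6/5) = -252/5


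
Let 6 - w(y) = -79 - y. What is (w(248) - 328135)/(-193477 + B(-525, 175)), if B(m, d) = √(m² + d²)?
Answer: 63422147554/37433043279 + 57365350*√10/37433043279 ≈ 1.6991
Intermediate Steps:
B(m, d) = √(d² + m²)
w(y) = 85 + y (w(y) = 6 - (-79 - y) = 6 + (79 + y) = 85 + y)
(w(248) - 328135)/(-193477 + B(-525, 175)) = ((85 + 248) - 328135)/(-193477 + √(175² + (-525)²)) = (333 - 328135)/(-193477 + √(30625 + 275625)) = -327802/(-193477 + √306250) = -327802/(-193477 + 175*√10)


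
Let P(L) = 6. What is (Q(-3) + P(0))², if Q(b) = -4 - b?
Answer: 25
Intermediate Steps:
(Q(-3) + P(0))² = ((-4 - 1*(-3)) + 6)² = ((-4 + 3) + 6)² = (-1 + 6)² = 5² = 25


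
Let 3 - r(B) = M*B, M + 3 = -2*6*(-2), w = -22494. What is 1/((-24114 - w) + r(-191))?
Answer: 1/2394 ≈ 0.00041771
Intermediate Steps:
M = 21 (M = -3 - 2*6*(-2) = -3 - 12*(-2) = -3 + 24 = 21)
r(B) = 3 - 21*B
1/((-24114 - w) + r(-191)) = 1/((-24114 - 1*(-22494)) + (3 - 21*(-191))) = 1/((-24114 + 22494) + (3 + 4011)) = 1/(-1620 + 4014) = 1/2394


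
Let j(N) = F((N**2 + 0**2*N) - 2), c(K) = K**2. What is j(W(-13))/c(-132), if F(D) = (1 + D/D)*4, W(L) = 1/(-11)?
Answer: 1/2178 ≈ 0.00045914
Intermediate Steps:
W(L) = -1/11
F(D) = 8 (F(D) = (1 + 1)*4 = 2*4 = 8)
j(N) = 8
j(W(-13))/c(-132) = 8/((-132)**2) = 8/17424 = 8*(1/17424) = 1/2178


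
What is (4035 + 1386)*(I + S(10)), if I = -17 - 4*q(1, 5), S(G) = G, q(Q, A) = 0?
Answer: -37947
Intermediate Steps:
I = -17 (I = -17 - 4*0 = -17 + 0 = -17)
(4035 + 1386)*(I + S(10)) = (4035 + 1386)*(-17 + 10) = 5421*(-7) = -37947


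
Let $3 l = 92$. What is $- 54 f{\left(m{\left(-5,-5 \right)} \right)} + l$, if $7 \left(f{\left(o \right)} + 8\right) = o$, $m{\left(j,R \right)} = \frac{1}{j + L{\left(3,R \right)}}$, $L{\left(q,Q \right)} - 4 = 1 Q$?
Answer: $\frac{9743}{21} \approx 463.95$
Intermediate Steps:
$L{\left(q,Q \right)} = 4 + Q$ ($L{\left(q,Q \right)} = 4 + 1 Q = 4 + Q$)
$l = \frac{92}{3}$ ($l = \frac{1}{3} \cdot 92 = \frac{92}{3} \approx 30.667$)
$m{\left(j,R \right)} = \frac{1}{4 + R + j}$ ($m{\left(j,R \right)} = \frac{1}{j + \left(4 + R\right)} = \frac{1}{4 + R + j}$)
$f{\left(o \right)} = -8 + \frac{o}{7}$
$- 54 f{\left(m{\left(-5,-5 \right)} \right)} + l = - 54 \left(-8 + \frac{1}{7 \left(4 - 5 - 5\right)}\right) + \frac{92}{3} = - 54 \left(-8 + \frac{1}{7 \left(-6\right)}\right) + \frac{92}{3} = - 54 \left(-8 + \frac{1}{7} \left(- \frac{1}{6}\right)\right) + \frac{92}{3} = - 54 \left(-8 - \frac{1}{42}\right) + \frac{92}{3} = \left(-54\right) \left(- \frac{337}{42}\right) + \frac{92}{3} = \frac{3033}{7} + \frac{92}{3} = \frac{9743}{21}$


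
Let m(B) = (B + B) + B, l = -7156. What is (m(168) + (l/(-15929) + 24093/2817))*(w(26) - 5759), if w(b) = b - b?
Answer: -14729871292071/4985777 ≈ -2.9544e+6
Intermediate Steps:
w(b) = 0
m(B) = 3*B (m(B) = 2*B + B = 3*B)
(m(168) + (l/(-15929) + 24093/2817))*(w(26) - 5759) = (3*168 + (-7156/(-15929) + 24093/2817))*(0 - 5759) = (504 + (-7156*(-1/15929) + 24093*(1/2817)))*(-5759) = (504 + (7156/15929 + 2677/313))*(-5759) = (504 + 44881761/4985777)*(-5759) = (2557713369/4985777)*(-5759) = -14729871292071/4985777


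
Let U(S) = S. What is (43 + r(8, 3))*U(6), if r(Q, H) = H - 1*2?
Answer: 264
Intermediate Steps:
r(Q, H) = -2 + H (r(Q, H) = H - 2 = -2 + H)
(43 + r(8, 3))*U(6) = (43 + (-2 + 3))*6 = (43 + 1)*6 = 44*6 = 264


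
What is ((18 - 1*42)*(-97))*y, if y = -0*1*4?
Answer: 0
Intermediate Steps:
y = 0 (y = -0*4 = -1*0 = 0)
((18 - 1*42)*(-97))*y = ((18 - 1*42)*(-97))*0 = ((18 - 42)*(-97))*0 = -24*(-97)*0 = 2328*0 = 0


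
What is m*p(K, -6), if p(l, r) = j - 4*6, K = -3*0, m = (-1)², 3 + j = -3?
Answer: -30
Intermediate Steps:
j = -6 (j = -3 - 3 = -6)
m = 1
K = 0
p(l, r) = -30 (p(l, r) = -6 - 4*6 = -6 - 24 = -30)
m*p(K, -6) = 1*(-30) = -30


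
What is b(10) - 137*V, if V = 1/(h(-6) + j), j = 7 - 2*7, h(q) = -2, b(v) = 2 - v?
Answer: 65/9 ≈ 7.2222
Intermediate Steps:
j = -7 (j = 7 - 14 = -7)
V = -1/9 (V = 1/(-2 - 7) = 1/(-9) = -1/9 ≈ -0.11111)
b(10) - 137*V = (2 - 1*10) - 137*(-1/9) = (2 - 10) + 137/9 = -8 + 137/9 = 65/9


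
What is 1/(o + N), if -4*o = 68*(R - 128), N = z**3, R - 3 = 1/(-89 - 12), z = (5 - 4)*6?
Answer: 101/236458 ≈ 0.00042714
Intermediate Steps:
z = 6 (z = 1*6 = 6)
R = 302/101 (R = 3 + 1/(-89 - 12) = 3 + 1/(-101) = 3 - 1/101 = 302/101 ≈ 2.9901)
N = 216 (N = 6**3 = 216)
o = 214642/101 (o = -17*(302/101 - 128) = -17*(-12626)/101 = -1/4*(-858568/101) = 214642/101 ≈ 2125.2)
1/(o + N) = 1/(214642/101 + 216) = 1/(236458/101) = 101/236458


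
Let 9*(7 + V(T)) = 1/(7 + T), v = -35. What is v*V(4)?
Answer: 24220/99 ≈ 244.65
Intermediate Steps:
V(T) = -7 + 1/(9*(7 + T))
v*V(4) = -35*(-440 - 63*4)/(9*(7 + 4)) = -35*(-440 - 252)/(9*11) = -35*(-692)/(9*11) = -35*(-692/99) = 24220/99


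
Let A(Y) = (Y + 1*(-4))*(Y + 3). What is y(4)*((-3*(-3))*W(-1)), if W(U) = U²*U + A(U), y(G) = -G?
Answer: 396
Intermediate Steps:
A(Y) = (-4 + Y)*(3 + Y) (A(Y) = (Y - 4)*(3 + Y) = (-4 + Y)*(3 + Y))
W(U) = -12 + U² + U³ - U (W(U) = U²*U + (-12 + U² - U) = U³ + (-12 + U² - U) = -12 + U² + U³ - U)
y(4)*((-3*(-3))*W(-1)) = (-1*4)*((-3*(-3))*(-12 + (-1)² + (-1)³ - 1*(-1))) = -36*(-12 + 1 - 1 + 1) = -36*(-11) = -4*(-99) = 396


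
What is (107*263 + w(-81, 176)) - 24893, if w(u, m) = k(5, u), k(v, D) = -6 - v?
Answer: 3237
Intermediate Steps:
w(u, m) = -11 (w(u, m) = -6 - 1*5 = -6 - 5 = -11)
(107*263 + w(-81, 176)) - 24893 = (107*263 - 11) - 24893 = (28141 - 11) - 24893 = 28130 - 24893 = 3237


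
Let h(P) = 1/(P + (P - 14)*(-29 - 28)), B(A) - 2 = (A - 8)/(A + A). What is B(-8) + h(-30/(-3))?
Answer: 715/238 ≈ 3.0042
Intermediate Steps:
B(A) = 2 + (-8 + A)/(2*A) (B(A) = 2 + (A - 8)/(A + A) = 2 + (-8 + A)/((2*A)) = 2 + (-8 + A)*(1/(2*A)) = 2 + (-8 + A)/(2*A))
h(P) = 1/(798 - 56*P) (h(P) = 1/(P + (-14 + P)*(-57)) = 1/(P + (798 - 57*P)) = 1/(798 - 56*P))
B(-8) + h(-30/(-3)) = (5/2 - 4/(-8)) - 1/(-798 + 56*(-30/(-3))) = (5/2 - 4*(-1/8)) - 1/(-798 + 56*(-30*(-1)/3)) = (5/2 + 1/2) - 1/(-798 + 56*(-15*(-2/3))) = 3 - 1/(-798 + 56*10) = 3 - 1/(-798 + 560) = 3 - 1/(-238) = 3 - 1*(-1/238) = 3 + 1/238 = 715/238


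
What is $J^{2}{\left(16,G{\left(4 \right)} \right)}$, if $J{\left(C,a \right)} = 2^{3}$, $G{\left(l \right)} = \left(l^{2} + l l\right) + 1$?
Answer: $64$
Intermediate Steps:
$G{\left(l \right)} = 1 + 2 l^{2}$ ($G{\left(l \right)} = \left(l^{2} + l^{2}\right) + 1 = 2 l^{2} + 1 = 1 + 2 l^{2}$)
$J{\left(C,a \right)} = 8$
$J^{2}{\left(16,G{\left(4 \right)} \right)} = 8^{2} = 64$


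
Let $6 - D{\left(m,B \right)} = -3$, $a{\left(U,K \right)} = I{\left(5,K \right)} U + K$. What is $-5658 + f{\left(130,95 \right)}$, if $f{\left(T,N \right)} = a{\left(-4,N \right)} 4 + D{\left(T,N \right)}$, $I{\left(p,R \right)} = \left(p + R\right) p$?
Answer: $-13269$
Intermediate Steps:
$I{\left(p,R \right)} = p \left(R + p\right)$ ($I{\left(p,R \right)} = \left(R + p\right) p = p \left(R + p\right)$)
$a{\left(U,K \right)} = K + U \left(25 + 5 K\right)$ ($a{\left(U,K \right)} = 5 \left(K + 5\right) U + K = 5 \left(5 + K\right) U + K = \left(25 + 5 K\right) U + K = U \left(25 + 5 K\right) + K = K + U \left(25 + 5 K\right)$)
$D{\left(m,B \right)} = 9$ ($D{\left(m,B \right)} = 6 - -3 = 6 + 3 = 9$)
$f{\left(T,N \right)} = -391 - 76 N$ ($f{\left(T,N \right)} = \left(N + 5 \left(-4\right) \left(5 + N\right)\right) 4 + 9 = \left(N - \left(100 + 20 N\right)\right) 4 + 9 = \left(-100 - 19 N\right) 4 + 9 = \left(-400 - 76 N\right) + 9 = -391 - 76 N$)
$-5658 + f{\left(130,95 \right)} = -5658 - 7611 = -13269$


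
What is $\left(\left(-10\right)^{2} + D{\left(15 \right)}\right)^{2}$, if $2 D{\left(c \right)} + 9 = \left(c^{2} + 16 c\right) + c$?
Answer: $\frac{450241}{4} \approx 1.1256 \cdot 10^{5}$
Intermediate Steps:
$D{\left(c \right)} = - \frac{9}{2} + \frac{c^{2}}{2} + \frac{17 c}{2}$ ($D{\left(c \right)} = - \frac{9}{2} + \frac{\left(c^{2} + 16 c\right) + c}{2} = - \frac{9}{2} + \frac{c^{2} + 17 c}{2} = - \frac{9}{2} + \left(\frac{c^{2}}{2} + \frac{17 c}{2}\right) = - \frac{9}{2} + \frac{c^{2}}{2} + \frac{17 c}{2}$)
$\left(\left(-10\right)^{2} + D{\left(15 \right)}\right)^{2} = \left(\left(-10\right)^{2} + \left(- \frac{9}{2} + \frac{15^{2}}{2} + \frac{17}{2} \cdot 15\right)\right)^{2} = \left(100 + \left(- \frac{9}{2} + \frac{1}{2} \cdot 225 + \frac{255}{2}\right)\right)^{2} = \left(100 + \left(- \frac{9}{2} + \frac{225}{2} + \frac{255}{2}\right)\right)^{2} = \left(100 + \frac{471}{2}\right)^{2} = \left(\frac{671}{2}\right)^{2} = \frac{450241}{4}$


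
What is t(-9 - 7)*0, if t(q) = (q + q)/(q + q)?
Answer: 0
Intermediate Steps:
t(q) = 1 (t(q) = (2*q)/((2*q)) = (2*q)*(1/(2*q)) = 1)
t(-9 - 7)*0 = 1*0 = 0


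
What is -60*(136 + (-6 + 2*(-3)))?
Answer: -7440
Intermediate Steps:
-60*(136 + (-6 + 2*(-3))) = -60*(136 + (-6 - 6)) = -60*(136 - 12) = -60*124 = -7440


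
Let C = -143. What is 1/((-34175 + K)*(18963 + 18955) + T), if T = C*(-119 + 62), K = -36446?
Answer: -1/2677798927 ≈ -3.7344e-10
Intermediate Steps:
T = 8151 (T = -143*(-119 + 62) = -143*(-57) = 8151)
1/((-34175 + K)*(18963 + 18955) + T) = 1/((-34175 - 36446)*(18963 + 18955) + 8151) = 1/(-70621*37918 + 8151) = 1/(-2677807078 + 8151) = 1/(-2677798927) = -1/2677798927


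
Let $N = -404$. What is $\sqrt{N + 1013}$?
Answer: $\sqrt{609} \approx 24.678$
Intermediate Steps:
$\sqrt{N + 1013} = \sqrt{-404 + 1013} = \sqrt{609}$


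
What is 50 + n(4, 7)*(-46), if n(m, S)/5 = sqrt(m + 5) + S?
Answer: -2250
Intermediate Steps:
n(m, S) = 5*S + 5*sqrt(5 + m) (n(m, S) = 5*(sqrt(m + 5) + S) = 5*(sqrt(5 + m) + S) = 5*(S + sqrt(5 + m)) = 5*S + 5*sqrt(5 + m))
50 + n(4, 7)*(-46) = 50 + (5*7 + 5*sqrt(5 + 4))*(-46) = 50 + (35 + 5*sqrt(9))*(-46) = 50 + (35 + 5*3)*(-46) = 50 + (35 + 15)*(-46) = 50 + 50*(-46) = 50 - 2300 = -2250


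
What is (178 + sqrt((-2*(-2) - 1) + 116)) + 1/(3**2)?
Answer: 1603/9 + sqrt(119) ≈ 189.02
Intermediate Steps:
(178 + sqrt((-2*(-2) - 1) + 116)) + 1/(3**2) = (178 + sqrt((4 - 1) + 116)) + 1/9 = (178 + sqrt(3 + 116)) + 1/9 = (178 + sqrt(119)) + 1/9 = 1603/9 + sqrt(119)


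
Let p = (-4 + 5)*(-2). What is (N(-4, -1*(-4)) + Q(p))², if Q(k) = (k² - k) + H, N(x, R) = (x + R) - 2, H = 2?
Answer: 36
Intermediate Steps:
N(x, R) = -2 + R + x (N(x, R) = (R + x) - 2 = -2 + R + x)
p = -2 (p = 1*(-2) = -2)
Q(k) = 2 + k² - k (Q(k) = (k² - k) + 2 = 2 + k² - k)
(N(-4, -1*(-4)) + Q(p))² = ((-2 - 1*(-4) - 4) + (2 + (-2)² - 1*(-2)))² = ((-2 + 4 - 4) + (2 + 4 + 2))² = (-2 + 8)² = 6² = 36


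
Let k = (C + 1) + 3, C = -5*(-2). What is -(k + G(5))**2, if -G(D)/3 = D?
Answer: -1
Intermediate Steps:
C = 10
G(D) = -3*D
k = 14 (k = (10 + 1) + 3 = 11 + 3 = 14)
-(k + G(5))**2 = -(14 - 3*5)**2 = -(14 - 15)**2 = -1*(-1)**2 = -1*1 = -1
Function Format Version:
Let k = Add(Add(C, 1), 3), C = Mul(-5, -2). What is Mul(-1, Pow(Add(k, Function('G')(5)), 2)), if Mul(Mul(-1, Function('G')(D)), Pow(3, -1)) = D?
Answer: -1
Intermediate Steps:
C = 10
Function('G')(D) = Mul(-3, D)
k = 14 (k = Add(Add(10, 1), 3) = Add(11, 3) = 14)
Mul(-1, Pow(Add(k, Function('G')(5)), 2)) = Mul(-1, Pow(Add(14, Mul(-3, 5)), 2)) = Mul(-1, Pow(Add(14, -15), 2)) = Mul(-1, Pow(-1, 2)) = Mul(-1, 1) = -1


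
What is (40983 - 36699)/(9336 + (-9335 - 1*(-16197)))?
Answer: 306/1157 ≈ 0.26448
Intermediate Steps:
(40983 - 36699)/(9336 + (-9335 - 1*(-16197))) = 4284/(9336 + (-9335 + 16197)) = 4284/(9336 + 6862) = 4284/16198 = 4284*(1/16198) = 306/1157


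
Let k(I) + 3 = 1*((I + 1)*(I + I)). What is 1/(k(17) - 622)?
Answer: -1/13 ≈ -0.076923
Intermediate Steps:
k(I) = -3 + 2*I*(1 + I) (k(I) = -3 + 1*((I + 1)*(I + I)) = -3 + 1*((1 + I)*(2*I)) = -3 + 1*(2*I*(1 + I)) = -3 + 2*I*(1 + I))
1/(k(17) - 622) = 1/((-3 + 2*17 + 2*17²) - 622) = 1/((-3 + 34 + 2*289) - 622) = 1/((-3 + 34 + 578) - 622) = 1/(609 - 622) = 1/(-13) = -1/13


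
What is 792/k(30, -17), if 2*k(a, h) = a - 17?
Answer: 1584/13 ≈ 121.85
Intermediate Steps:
k(a, h) = -17/2 + a/2 (k(a, h) = (a - 17)/2 = (-17 + a)/2 = -17/2 + a/2)
792/k(30, -17) = 792/(-17/2 + (1/2)*30) = 792/(-17/2 + 15) = 792/(13/2) = 792*(2/13) = 1584/13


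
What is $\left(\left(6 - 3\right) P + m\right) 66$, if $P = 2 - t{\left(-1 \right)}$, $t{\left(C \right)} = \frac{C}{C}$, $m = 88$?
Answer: $6006$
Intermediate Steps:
$t{\left(C \right)} = 1$
$P = 1$ ($P = 2 - 1 = 1$)
$\left(\left(6 - 3\right) P + m\right) 66 = \left(\left(6 - 3\right) 1 + 88\right) 66 = \left(3 \cdot 1 + 88\right) 66 = \left(3 + 88\right) 66 = 91 \cdot 66 = 6006$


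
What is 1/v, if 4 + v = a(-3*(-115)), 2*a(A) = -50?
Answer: -1/29 ≈ -0.034483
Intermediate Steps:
a(A) = -25 (a(A) = (½)*(-50) = -25)
v = -29 (v = -4 - 25 = -29)
1/v = 1/(-29) = -1/29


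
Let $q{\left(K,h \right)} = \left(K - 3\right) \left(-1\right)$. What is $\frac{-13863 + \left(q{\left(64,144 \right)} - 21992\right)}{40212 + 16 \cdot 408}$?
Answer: $- \frac{73}{95} \approx -0.76842$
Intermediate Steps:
$q{\left(K,h \right)} = 3 - K$ ($q{\left(K,h \right)} = \left(-3 + K\right) \left(-1\right) = 3 - K$)
$\frac{-13863 + \left(q{\left(64,144 \right)} - 21992\right)}{40212 + 16 \cdot 408} = \frac{-13863 + \left(\left(3 - 64\right) - 21992\right)}{40212 + 16 \cdot 408} = \frac{-13863 + \left(\left(3 - 64\right) - 21992\right)}{40212 + 6528} = \frac{-13863 - 22053}{46740} = \left(-13863 - 22053\right) \frac{1}{46740} = \left(-35916\right) \frac{1}{46740} = - \frac{73}{95}$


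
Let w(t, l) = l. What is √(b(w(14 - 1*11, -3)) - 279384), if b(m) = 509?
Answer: 5*I*√11155 ≈ 528.09*I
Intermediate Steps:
√(b(w(14 - 1*11, -3)) - 279384) = √(509 - 279384) = √(-278875) = 5*I*√11155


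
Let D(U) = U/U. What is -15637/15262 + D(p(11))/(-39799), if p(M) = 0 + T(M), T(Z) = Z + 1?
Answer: -622352225/607412338 ≈ -1.0246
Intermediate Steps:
T(Z) = 1 + Z
p(M) = 1 + M (p(M) = 0 + (1 + M) = 1 + M)
D(U) = 1
-15637/15262 + D(p(11))/(-39799) = -15637/15262 + 1/(-39799) = -15637*1/15262 + 1*(-1/39799) = -15637/15262 - 1/39799 = -622352225/607412338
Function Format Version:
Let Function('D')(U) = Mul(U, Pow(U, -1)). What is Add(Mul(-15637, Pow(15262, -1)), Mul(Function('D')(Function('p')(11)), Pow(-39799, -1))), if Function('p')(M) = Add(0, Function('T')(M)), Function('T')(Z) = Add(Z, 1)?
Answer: Rational(-622352225, 607412338) ≈ -1.0246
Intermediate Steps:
Function('T')(Z) = Add(1, Z)
Function('p')(M) = Add(1, M) (Function('p')(M) = Add(0, Add(1, M)) = Add(1, M))
Function('D')(U) = 1
Add(Mul(-15637, Pow(15262, -1)), Mul(Function('D')(Function('p')(11)), Pow(-39799, -1))) = Add(Mul(-15637, Pow(15262, -1)), Mul(1, Pow(-39799, -1))) = Add(Mul(-15637, Rational(1, 15262)), Mul(1, Rational(-1, 39799))) = Add(Rational(-15637, 15262), Rational(-1, 39799)) = Rational(-622352225, 607412338)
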